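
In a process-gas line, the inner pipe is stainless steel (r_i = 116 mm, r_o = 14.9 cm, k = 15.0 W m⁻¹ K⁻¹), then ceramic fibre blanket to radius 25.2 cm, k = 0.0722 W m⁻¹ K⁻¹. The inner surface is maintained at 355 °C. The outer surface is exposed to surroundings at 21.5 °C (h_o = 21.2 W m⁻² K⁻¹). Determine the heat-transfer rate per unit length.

Treat each layer as a resistance in series:
  R'_stainless steel = ln(0.149/0.116)/(2πk) = 0.2504/(2π·15.0) = 0.002656 m·K/W
  R'_ceramic fibre blanket = ln(0.252/0.149)/(2πk) = 0.5255/(2π·0.0722) = 1.158 m·K/W
  R'_conv,out = 1/(2πr h) = 1/(2π·0.252·21.2) = 0.02979 m·K/W
ΣR = 0.002656 + 1.158 + 0.02979 = 1.190 m·K/W
Q' = ΔT/ΣR = (355 °C − 21.5 °C)/1.190 = 280 W/m

Q' = 280 W/m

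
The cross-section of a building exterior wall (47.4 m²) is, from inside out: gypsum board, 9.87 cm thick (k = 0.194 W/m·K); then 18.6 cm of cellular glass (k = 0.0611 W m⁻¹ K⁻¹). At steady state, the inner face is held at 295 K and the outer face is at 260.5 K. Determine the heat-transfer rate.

Q = 460 W

Resistance network (inner→outer):
  R_gypsum board = L/(kA) = 0.0987/(0.194·47.4) = 0.01073 K/W
  R_cellular glass = L/(kA) = 0.186/(0.0611·47.4) = 0.06422 K/W
ΣR = 0.01073 + 0.06422 = 0.07495 K/W
Q = ΔT/ΣR = (295 K − 260.5 K)/0.07495 = 460 W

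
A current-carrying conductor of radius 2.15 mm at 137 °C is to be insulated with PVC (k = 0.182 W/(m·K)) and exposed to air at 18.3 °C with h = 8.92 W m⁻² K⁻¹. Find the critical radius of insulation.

r_cr = 2.04 cm

For a cylinder, r_cr = k_ins/h = 0.182/8.92 = 0.0204 m = 2.04 cm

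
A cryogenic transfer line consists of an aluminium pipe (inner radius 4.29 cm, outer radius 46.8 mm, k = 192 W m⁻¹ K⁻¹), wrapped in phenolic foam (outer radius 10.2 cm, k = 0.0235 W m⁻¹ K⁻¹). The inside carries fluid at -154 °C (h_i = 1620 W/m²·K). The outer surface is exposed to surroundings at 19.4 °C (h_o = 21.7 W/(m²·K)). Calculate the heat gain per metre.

Q' = 32.4 W/m

Series thermal resistances, inner to outer:
  R'_conv,in = 1/(2πr h) = 1/(2π·0.0429·1620) = 0.002290 m·K/W
  R'_aluminium = ln(0.0468/0.0429)/(2πk) = 0.08701/(2π·192) = 7.213×10^-5 m·K/W
  R'_phenolic foam = ln(0.102/0.0468)/(2πk) = 0.7791/(2π·0.0235) = 5.276 m·K/W
  R'_conv,out = 1/(2πr h) = 1/(2π·0.102·21.7) = 0.07191 m·K/W
ΣR = 0.002290 + 7.213×10^-5 + 5.276 + 0.07191 = 5.350 m·K/W
Q' = ΔT/ΣR = (-154 °C − 19.4 °C)/5.350 = -32.4 W/m
(Negative Q' ⇒ heat flows inward; heat gain = 32.4 W/m.)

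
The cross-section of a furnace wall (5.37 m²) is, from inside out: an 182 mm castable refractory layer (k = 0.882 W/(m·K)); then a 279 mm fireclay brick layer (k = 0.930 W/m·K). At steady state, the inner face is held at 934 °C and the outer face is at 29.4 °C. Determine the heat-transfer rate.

Resistance network (inner→outer):
  R_castable refractory = L/(kA) = 0.182/(0.882·5.37) = 0.03843 K/W
  R_fireclay brick = L/(kA) = 0.279/(0.930·5.37) = 0.05587 K/W
ΣR = 0.03843 + 0.05587 = 0.09430 K/W
Q = ΔT/ΣR = (934 °C − 29.4 °C)/0.09430 = 9590 W

Q = 9.59 kW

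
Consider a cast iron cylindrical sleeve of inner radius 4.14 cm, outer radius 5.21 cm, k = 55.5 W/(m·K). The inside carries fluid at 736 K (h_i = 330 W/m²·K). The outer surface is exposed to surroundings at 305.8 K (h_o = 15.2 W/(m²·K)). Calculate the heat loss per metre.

Q' = 2.02 kW/m

Series thermal resistances, inner to outer:
  R'_conv,in = 1/(2πr h) = 1/(2π·0.0414·330) = 0.01165 m·K/W
  R'_cast iron = ln(0.0521/0.0414)/(2πk) = 0.2299/(2π·55.5) = 6.592×10^-4 m·K/W
  R'_conv,out = 1/(2πr h) = 1/(2π·0.0521·15.2) = 0.2010 m·K/W
ΣR = 0.01165 + 6.592×10^-4 + 0.2010 = 0.2133 m·K/W
Q' = ΔT/ΣR = (736 K − 305.8 K)/0.2133 = 2020 W/m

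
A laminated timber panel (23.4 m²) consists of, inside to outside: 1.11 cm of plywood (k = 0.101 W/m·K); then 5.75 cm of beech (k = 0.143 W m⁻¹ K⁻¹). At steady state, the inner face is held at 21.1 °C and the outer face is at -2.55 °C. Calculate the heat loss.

Resistance network (inner→outer):
  R_plywood = L/(kA) = 0.0111/(0.101·23.4) = 0.004697 K/W
  R_beech = L/(kA) = 0.0575/(0.143·23.4) = 0.01718 K/W
ΣR = 0.004697 + 0.01718 = 0.02188 K/W
Q = ΔT/ΣR = (21.1 °C − -2.55 °C)/0.02188 = 1080 W

Q = 1080 W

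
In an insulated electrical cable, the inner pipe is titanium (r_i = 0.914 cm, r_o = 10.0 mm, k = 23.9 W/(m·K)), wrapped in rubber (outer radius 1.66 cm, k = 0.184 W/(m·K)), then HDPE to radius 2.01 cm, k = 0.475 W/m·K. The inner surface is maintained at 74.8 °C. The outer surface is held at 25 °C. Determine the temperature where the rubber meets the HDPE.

Series thermal resistances, inner to outer:
  R'_titanium = ln(0.0100/0.00914)/(2πk) = 0.08992/(2π·23.9) = 5.988×10^-4 m·K/W
  R'_rubber = ln(0.0166/0.0100)/(2πk) = 0.5068/(2π·0.184) = 0.4384 m·K/W
  R'_HDPE = ln(0.0201/0.0166)/(2πk) = 0.1913/(2π·0.475) = 0.06410 m·K/W
ΣR = 5.988×10^-4 + 0.4384 + 0.06410 = 0.5031 m·K/W
Q' = ΔT/ΣR = (74.8 °C − 25 °C)/0.5031 = 98.99 W/m
From the inner boundary to the rubber/HDPE interface, ΣR_partial = 0.4390 m·K/W.
T_interface = T_in − Q'·ΣR_partial = 74.8 °C − (98.99)(0.4390) = 31.3 °C

T = 31.3 °C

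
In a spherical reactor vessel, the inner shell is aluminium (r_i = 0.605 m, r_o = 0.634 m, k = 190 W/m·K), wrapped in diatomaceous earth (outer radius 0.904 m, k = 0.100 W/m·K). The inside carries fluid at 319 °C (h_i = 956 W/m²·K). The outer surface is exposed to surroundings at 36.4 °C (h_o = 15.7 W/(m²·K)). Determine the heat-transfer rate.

Series thermal resistances, inner to outer:
  R_conv,in = 1/(4πr²h) = 1/(4π·0.605²·956) = 2.274×10^-4 K/W
  R_aluminium = (1/0.605 − 1/0.634)/(4πk) = 0.07561/(4π·190) = 3.167×10^-5 K/W
  R_diatomaceous earth = (1/0.634 − 1/0.904)/(4πk) = 0.4711/(4π·0.100) = 0.3749 K/W
  R_conv,out = 1/(4πr²h) = 1/(4π·0.904²·15.7) = 0.006202 K/W
ΣR = 2.274×10^-4 + 3.167×10^-5 + 0.3749 + 0.006202 = 0.3814 K/W
Q = ΔT/ΣR = (319 °C − 36.4 °C)/0.3814 = 741 W

Q = 741 W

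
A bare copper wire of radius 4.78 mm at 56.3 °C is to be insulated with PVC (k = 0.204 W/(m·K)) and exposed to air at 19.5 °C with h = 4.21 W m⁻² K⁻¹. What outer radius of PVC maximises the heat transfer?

For a cylinder, r_cr = k_ins/h = 0.204/4.21 = 0.0485 m = 4.85 cm

r_cr = 4.85 cm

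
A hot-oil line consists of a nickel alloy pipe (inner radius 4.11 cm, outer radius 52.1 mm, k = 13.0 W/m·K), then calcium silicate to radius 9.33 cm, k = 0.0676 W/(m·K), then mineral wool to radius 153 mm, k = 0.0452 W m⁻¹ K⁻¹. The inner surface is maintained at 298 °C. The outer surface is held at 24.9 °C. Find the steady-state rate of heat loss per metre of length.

Treat each layer as a resistance in series:
  R'_nickel alloy = ln(0.0521/0.0411)/(2πk) = 0.2372/(2π·13.0) = 0.002903 m·K/W
  R'_calcium silicate = ln(0.0933/0.0521)/(2πk) = 0.5827/(2π·0.0676) = 1.372 m·K/W
  R'_mineral wool = ln(0.153/0.0933)/(2πk) = 0.4946/(2π·0.0452) = 1.742 m·K/W
ΣR = 0.002903 + 1.372 + 1.742 = 3.117 m·K/W
Q' = ΔT/ΣR = (298 °C − 24.9 °C)/3.117 = 87.6 W/m

Q' = 87.6 W/m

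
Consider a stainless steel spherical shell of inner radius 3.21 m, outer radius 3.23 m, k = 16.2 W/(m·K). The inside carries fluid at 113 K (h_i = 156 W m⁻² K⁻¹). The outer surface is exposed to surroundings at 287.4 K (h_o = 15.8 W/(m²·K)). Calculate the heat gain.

Q = 3.22×10^5 W

Series thermal resistances, inner to outer:
  R_conv,in = 1/(4πr²h) = 1/(4π·3.21²·156) = 4.951×10^-5 K/W
  R_stainless steel = (1/3.21 − 1/3.23)/(4πk) = 0.001929/(4π·16.2) = 9.475×10^-6 K/W
  R_conv,out = 1/(4πr²h) = 1/(4π·3.23²·15.8) = 4.828×10^-4 K/W
ΣR = 4.951×10^-5 + 9.475×10^-6 + 4.828×10^-4 = 5.418×10^-4 K/W
Q = ΔT/ΣR = (113 K − 287.4 K)/5.418×10^-4 = -3.22×10^5 W
(Negative Q ⇒ heat flows inward; heat gain = 3.22×10^5 W.)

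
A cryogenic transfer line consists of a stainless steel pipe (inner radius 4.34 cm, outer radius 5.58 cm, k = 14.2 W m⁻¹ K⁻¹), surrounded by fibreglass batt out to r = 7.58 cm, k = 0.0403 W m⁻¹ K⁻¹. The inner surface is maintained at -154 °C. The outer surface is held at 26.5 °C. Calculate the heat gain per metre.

Q' = 149 W/m

Resistance network (inner→outer):
  R'_stainless steel = ln(0.0558/0.0434)/(2πk) = 0.2513/(2π·14.2) = 0.002817 m·K/W
  R'_fibreglass batt = ln(0.0758/0.0558)/(2πk) = 0.3063/(2π·0.0403) = 1.210 m·K/W
ΣR = 0.002817 + 1.210 = 1.213 m·K/W
Q' = ΔT/ΣR = (-154 °C − 26.5 °C)/1.213 = -149 W/m
(Negative Q' ⇒ heat flows inward; heat gain = 149 W/m.)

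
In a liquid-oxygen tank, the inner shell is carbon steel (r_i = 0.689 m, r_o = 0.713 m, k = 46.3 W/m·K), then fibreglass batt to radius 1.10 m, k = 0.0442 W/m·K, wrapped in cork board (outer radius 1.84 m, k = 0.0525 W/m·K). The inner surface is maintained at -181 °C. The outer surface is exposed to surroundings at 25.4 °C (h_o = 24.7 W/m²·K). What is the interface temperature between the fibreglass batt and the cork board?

T = -54.0 °C

Series thermal resistances, inner to outer:
  R_carbon steel = (1/0.689 − 1/0.713)/(4πk) = 0.04885/(4π·46.3) = 8.397×10^-5 K/W
  R_fibreglass batt = (1/0.713 − 1/1.10)/(4πk) = 0.4934/(4π·0.0442) = 0.8884 K/W
  R_cork board = (1/1.10 − 1/1.84)/(4πk) = 0.3656/(4π·0.0525) = 0.5542 K/W
  R_conv,out = 1/(4πr²h) = 1/(4π·1.84²·24.7) = 9.516×10^-4 K/W
ΣR = 8.397×10^-5 + 0.8884 + 0.5542 + 9.516×10^-4 = 1.444 K/W
Q = ΔT/ΣR = (-181 °C − 25.4 °C)/1.444 = -142.9 W
From the inner boundary to the fibreglass batt/cork board interface, ΣR_partial = 0.8885 K/W.
T_interface = T_in − Q·ΣR_partial = -181 °C − (-142.9)(0.8885) = -54.0 °C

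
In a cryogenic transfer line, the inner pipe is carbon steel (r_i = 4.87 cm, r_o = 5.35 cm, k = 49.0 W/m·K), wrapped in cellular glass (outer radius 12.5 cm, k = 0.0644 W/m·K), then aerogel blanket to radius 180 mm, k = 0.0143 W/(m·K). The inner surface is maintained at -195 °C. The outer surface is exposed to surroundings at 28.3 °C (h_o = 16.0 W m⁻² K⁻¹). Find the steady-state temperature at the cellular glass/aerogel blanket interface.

T = -120 °C

Resistance network (inner→outer):
  R'_carbon steel = ln(0.0535/0.0487)/(2πk) = 0.09400/(2π·49.0) = 3.053×10^-4 m·K/W
  R'_cellular glass = ln(0.125/0.0535)/(2πk) = 0.8486/(2π·0.0644) = 2.097 m·K/W
  R'_aerogel blanket = ln(0.180/0.125)/(2πk) = 0.3646/(2π·0.0143) = 4.058 m·K/W
  R'_conv,out = 1/(2πr h) = 1/(2π·0.180·16.0) = 0.05526 m·K/W
ΣR = 3.053×10^-4 + 2.097 + 4.058 + 0.05526 = 6.211 m·K/W
Q' = ΔT/ΣR = (-195 °C − 28.3 °C)/6.211 = -35.95 W/m
From the inner boundary to the cellular glass/aerogel blanket interface, ΣR_partial = 2.097 m·K/W.
T_interface = T_in − Q'·ΣR_partial = -195 °C − (-35.95)(2.097) = -120 °C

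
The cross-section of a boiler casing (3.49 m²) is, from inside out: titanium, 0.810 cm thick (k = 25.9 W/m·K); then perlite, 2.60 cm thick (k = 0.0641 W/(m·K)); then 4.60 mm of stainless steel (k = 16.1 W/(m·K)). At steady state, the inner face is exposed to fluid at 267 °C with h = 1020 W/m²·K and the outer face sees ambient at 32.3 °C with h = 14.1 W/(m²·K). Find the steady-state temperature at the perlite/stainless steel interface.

T = 67.3 °C

Resistance network (inner→outer):
  R_conv,in = 1/(hA) = 1/(1020·3.49) = 2.809×10^-4 K/W
  R_titanium = L/(kA) = 0.00810/(25.9·3.49) = 8.961×10^-5 K/W
  R_perlite = L/(kA) = 0.0260/(0.0641·3.49) = 0.1162 K/W
  R_stainless steel = L/(kA) = 0.00460/(16.1·3.49) = 8.187×10^-5 K/W
  R_conv,out = 1/(hA) = 1/(14.1·3.49) = 0.02032 K/W
ΣR = 2.809×10^-4 + 8.961×10^-5 + 0.1162 + 8.187×10^-5 + 0.02032 = 0.1370 K/W
Q = ΔT/ΣR = (267 °C − 32.3 °C)/0.1370 = 1713 W
From the inner boundary to the perlite/stainless steel interface, ΣR_partial = 0.1166 K/W.
T_interface = T_in − Q·ΣR_partial = 267 °C − (1713)(0.1166) = 67.3 °C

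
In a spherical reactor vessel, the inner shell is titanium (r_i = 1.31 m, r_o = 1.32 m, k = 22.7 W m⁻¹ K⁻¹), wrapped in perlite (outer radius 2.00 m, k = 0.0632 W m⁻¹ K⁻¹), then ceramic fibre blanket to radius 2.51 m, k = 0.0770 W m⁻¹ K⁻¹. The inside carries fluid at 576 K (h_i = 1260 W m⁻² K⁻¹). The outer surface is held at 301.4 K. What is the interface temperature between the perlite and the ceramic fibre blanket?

Treat each layer as a resistance in series:
  R_conv,in = 1/(4πr²h) = 1/(4π·1.31²·1260) = 3.680×10^-5 K/W
  R_titanium = (1/1.31 − 1/1.32)/(4πk) = 0.005783/(4π·22.7) = 2.027×10^-5 K/W
  R_perlite = (1/1.32 − 1/2.00)/(4πk) = 0.2576/(4π·0.0632) = 0.3243 K/W
  R_ceramic fibre blanket = (1/2.00 − 1/2.51)/(4πk) = 0.1016/(4π·0.0770) = 0.1050 K/W
ΣR = 3.680×10^-5 + 2.027×10^-5 + 0.3243 + 0.1050 = 0.4294 K/W
Q = ΔT/ΣR = (576 K − 301.4 K)/0.4294 = 639.5 W
From the inner boundary to the perlite/ceramic fibre blanket interface, ΣR_partial = 0.3244 K/W.
T_interface = T_in − Q·ΣR_partial = 576 K − (639.5)(0.3244) = 368.5 K

T = 368.5 K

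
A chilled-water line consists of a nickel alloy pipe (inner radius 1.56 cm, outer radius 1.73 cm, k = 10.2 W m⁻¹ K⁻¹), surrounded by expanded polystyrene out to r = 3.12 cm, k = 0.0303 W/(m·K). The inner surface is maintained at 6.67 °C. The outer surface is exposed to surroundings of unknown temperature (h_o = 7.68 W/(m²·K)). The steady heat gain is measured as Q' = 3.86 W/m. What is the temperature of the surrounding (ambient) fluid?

Sum the resistances:
  R'_nickel alloy = ln(0.0173/0.0156)/(2πk) = 0.1034/(2π·10.2) = 0.001614 m·K/W
  R'_expanded polystyrene = ln(0.0312/0.0173)/(2πk) = 0.5897/(2π·0.0303) = 3.098 m·K/W
  R'_conv,out = 1/(2πr h) = 1/(2π·0.0312·7.68) = 0.6642 m·K/W
ΣR = 3.763 m·K/W
ΔT = Q'·ΣR = 3.86 × 3.763 = 14.53 K
Heat flows inward, so T_out = T_in + ΔT = 6.67 + 14.53 = 21.2 °C

T_out = 21.2 °C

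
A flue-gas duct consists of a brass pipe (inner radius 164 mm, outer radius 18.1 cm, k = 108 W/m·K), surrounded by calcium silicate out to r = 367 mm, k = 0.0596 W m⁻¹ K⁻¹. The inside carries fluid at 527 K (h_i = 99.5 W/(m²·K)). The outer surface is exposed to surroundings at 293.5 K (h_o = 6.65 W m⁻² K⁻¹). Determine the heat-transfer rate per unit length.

Q' = 119 W/m

Treat each layer as a resistance in series:
  R'_conv,in = 1/(2πr h) = 1/(2π·0.164·99.5) = 0.009753 m·K/W
  R'_brass = ln(0.181/0.164)/(2πk) = 0.09863/(2π·108) = 1.453×10^-4 m·K/W
  R'_calcium silicate = ln(0.367/0.181)/(2πk) = 0.7069/(2π·0.0596) = 1.888 m·K/W
  R'_conv,out = 1/(2πr h) = 1/(2π·0.367·6.65) = 0.06521 m·K/W
ΣR = 0.009753 + 1.453×10^-4 + 1.888 + 0.06521 = 1.963 m·K/W
Q' = ΔT/ΣR = (527 K − 293.5 K)/1.963 = 119 W/m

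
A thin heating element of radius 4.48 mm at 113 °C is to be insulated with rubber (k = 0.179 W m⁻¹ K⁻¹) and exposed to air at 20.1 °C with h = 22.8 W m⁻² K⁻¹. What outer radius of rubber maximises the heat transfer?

r_cr = 0.785 cm

For a cylinder, r_cr = k_ins/h = 0.179/22.8 = 0.00785 m = 0.785 cm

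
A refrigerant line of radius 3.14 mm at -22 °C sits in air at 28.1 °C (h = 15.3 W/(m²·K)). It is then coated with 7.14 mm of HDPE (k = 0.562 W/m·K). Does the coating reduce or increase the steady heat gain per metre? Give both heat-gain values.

Critical radius for a cylinder: r_cr = k/h = 0.0367 m = 3.67 cm.
Outer radius after coating: r₂ = 0.00314 + 0.00714 = 0.01028 m.
Since r₁ < r_cr and r₂ ≤ r_cr, the coating moves toward the maximum at r_cr — heat gain rises.
Bare: R = 1/(2πr₁h) = 3.313 m·K/W; Q = 50.1/3.313 = 15.1 W/m.
Coated: R = R_cond + R_conv = 1.348 m·K/W; Q = 50.1/1.348 = 37.2 W/m.

increases: 15.1 → 37.2 W/m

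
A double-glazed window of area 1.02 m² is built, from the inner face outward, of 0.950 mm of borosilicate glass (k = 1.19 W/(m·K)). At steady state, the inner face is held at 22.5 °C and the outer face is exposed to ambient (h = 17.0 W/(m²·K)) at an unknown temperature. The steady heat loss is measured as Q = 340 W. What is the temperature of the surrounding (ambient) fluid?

Series resistances:
  R_borosilicate glass = L/(kA) = 9.50×10^-4/(1.19·1.02) = 7.827×10^-4 K/W
  R_conv,out = 1/(hA) = 1/(17.0·1.02) = 0.05767 K/W
ΣR = 0.05845 K/W
ΔT = Q·ΣR = 340 × 0.05845 = 19.87 K
Heat flows outward, so T_out = T_in − ΔT = 22.5 − 19.87 = 2.63 °C

T_out = 2.63 °C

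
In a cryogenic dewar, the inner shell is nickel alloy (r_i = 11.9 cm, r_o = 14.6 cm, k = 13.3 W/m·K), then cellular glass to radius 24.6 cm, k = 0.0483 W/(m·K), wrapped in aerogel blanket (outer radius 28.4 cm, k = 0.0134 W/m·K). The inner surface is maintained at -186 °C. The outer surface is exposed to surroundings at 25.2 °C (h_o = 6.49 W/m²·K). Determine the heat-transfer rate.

Q = 26.5 W

Resistance network (inner→outer):
  R_nickel alloy = (1/0.119 − 1/0.146)/(4πk) = 1.554/(4π·13.3) = 0.009298 K/W
  R_cellular glass = (1/0.146 − 1/0.246)/(4πk) = 2.784/(4π·0.0483) = 4.587 K/W
  R_aerogel blanket = (1/0.246 − 1/0.284)/(4πk) = 0.5439/(4π·0.0134) = 3.230 K/W
  R_conv,out = 1/(4πr²h) = 1/(4π·0.284²·6.49) = 0.1520 K/W
ΣR = 0.009298 + 4.587 + 3.230 + 0.1520 = 7.978 K/W
Q = ΔT/ΣR = (-186 °C − 25.2 °C)/7.978 = -26.5 W
(Negative Q ⇒ heat flows inward; heat gain = 26.5 W.)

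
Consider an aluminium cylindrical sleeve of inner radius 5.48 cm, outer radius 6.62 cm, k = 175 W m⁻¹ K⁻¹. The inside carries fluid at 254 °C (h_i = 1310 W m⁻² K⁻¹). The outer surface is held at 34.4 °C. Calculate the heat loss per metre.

Treat each layer as a resistance in series:
  R'_conv,in = 1/(2πr h) = 1/(2π·0.0548·1310) = 0.002217 m·K/W
  R'_aluminium = ln(0.0662/0.0548)/(2πk) = 0.1890/(2π·175) = 1.719×10^-4 m·K/W
ΣR = 0.002217 + 1.719×10^-4 = 0.002389 m·K/W
Q' = ΔT/ΣR = (254 °C − 34.4 °C)/0.002389 = 91900 W/m

Q' = 91900 W/m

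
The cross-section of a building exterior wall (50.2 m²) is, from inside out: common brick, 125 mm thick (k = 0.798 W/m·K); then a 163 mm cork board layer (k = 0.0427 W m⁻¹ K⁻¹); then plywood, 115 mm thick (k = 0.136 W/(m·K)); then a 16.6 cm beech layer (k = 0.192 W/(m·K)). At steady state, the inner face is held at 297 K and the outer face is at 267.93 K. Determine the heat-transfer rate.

Q = 257 W

Resistance network (inner→outer):
  R_common brick = L/(kA) = 0.125/(0.798·50.2) = 0.003120 K/W
  R_cork board = L/(kA) = 0.163/(0.0427·50.2) = 0.07604 K/W
  R_plywood = L/(kA) = 0.115/(0.136·50.2) = 0.01684 K/W
  R_beech = L/(kA) = 0.166/(0.192·50.2) = 0.01722 K/W
ΣR = 0.003120 + 0.07604 + 0.01684 + 0.01722 = 0.1132 K/W
Q = ΔT/ΣR = (297 K − 267.93 K)/0.1132 = 257 W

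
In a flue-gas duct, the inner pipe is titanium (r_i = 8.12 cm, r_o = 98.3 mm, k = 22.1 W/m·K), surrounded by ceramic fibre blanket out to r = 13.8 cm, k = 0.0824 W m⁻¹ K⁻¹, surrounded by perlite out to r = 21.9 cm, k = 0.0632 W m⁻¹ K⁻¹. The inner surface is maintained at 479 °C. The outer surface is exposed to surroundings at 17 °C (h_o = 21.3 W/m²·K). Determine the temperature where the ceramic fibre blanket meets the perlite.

Treat each layer as a resistance in series:
  R'_titanium = ln(0.0983/0.0812)/(2πk) = 0.1911/(2π·22.1) = 0.001376 m·K/W
  R'_ceramic fibre blanket = ln(0.138/0.0983)/(2πk) = 0.3392/(2π·0.0824) = 0.6552 m·K/W
  R'_perlite = ln(0.219/0.138)/(2πk) = 0.4618/(2π·0.0632) = 1.163 m·K/W
  R'_conv,out = 1/(2πr h) = 1/(2π·0.219·21.3) = 0.03412 m·K/W
ΣR = 0.001376 + 0.6552 + 1.163 + 0.03412 = 1.854 m·K/W
Q' = ΔT/ΣR = (479 °C − 17 °C)/1.854 = 249.2 W/m
From the inner boundary to the ceramic fibre blanket/perlite interface, ΣR_partial = 0.6566 m·K/W.
T_interface = T_in − Q'·ΣR_partial = 479 °C − (249.2)(0.6566) = 315 °C

T = 315 °C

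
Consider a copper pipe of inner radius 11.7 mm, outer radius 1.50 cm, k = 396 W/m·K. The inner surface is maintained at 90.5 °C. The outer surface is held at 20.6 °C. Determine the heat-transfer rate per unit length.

Q' = 7.00×10^5 W/m

Q' = 2πk·ΔT/ln(r₂/r₁) = 2π × 396 × 69.9 / ln(0.0150/0.0117) = 7.00×10^5 W/m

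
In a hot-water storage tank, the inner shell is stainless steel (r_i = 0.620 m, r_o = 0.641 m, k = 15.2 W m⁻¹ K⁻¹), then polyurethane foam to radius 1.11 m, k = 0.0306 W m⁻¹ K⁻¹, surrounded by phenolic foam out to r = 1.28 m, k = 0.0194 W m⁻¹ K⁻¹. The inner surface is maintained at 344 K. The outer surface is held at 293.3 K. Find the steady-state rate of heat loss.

Q = 23.0 W

Resistance network (inner→outer):
  R_stainless steel = (1/0.620 − 1/0.641)/(4πk) = 0.05284/(4π·15.2) = 2.766×10^-4 K/W
  R_polyurethane foam = (1/0.641 − 1/1.11)/(4πk) = 0.6592/(4π·0.0306) = 1.714 K/W
  R_phenolic foam = (1/1.11 − 1/1.28)/(4πk) = 0.1197/(4π·0.0194) = 0.4908 K/W
ΣR = 2.766×10^-4 + 1.714 + 0.4908 = 2.205 K/W
Q = ΔT/ΣR = (344 K − 293.3 K)/2.205 = 23.0 W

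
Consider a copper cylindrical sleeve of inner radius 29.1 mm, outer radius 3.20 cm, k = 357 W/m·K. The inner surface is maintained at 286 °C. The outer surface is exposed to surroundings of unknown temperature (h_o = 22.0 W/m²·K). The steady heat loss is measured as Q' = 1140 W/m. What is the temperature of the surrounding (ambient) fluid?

Series resistances:
  R'_copper = ln(0.0320/0.0291)/(2πk) = 0.09500/(2π·357) = 4.235×10^-5 m·K/W
  R'_conv,out = 1/(2πr h) = 1/(2π·0.0320·22.0) = 0.2261 m·K/W
ΣR = 0.2261 m·K/W
ΔT = Q'·ΣR = 1140 × 0.2261 = 257.8 K
Heat flows outward, so T_out = T_in − ΔT = 286 − 257.8 = 28.2 °C

T_out = 28.2 °C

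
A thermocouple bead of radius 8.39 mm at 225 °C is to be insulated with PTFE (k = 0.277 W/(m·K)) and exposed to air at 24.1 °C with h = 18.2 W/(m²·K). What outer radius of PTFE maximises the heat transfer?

For a sphere, r_cr = 2k_ins/h = 2·0.277/18.2 = 0.0304 m = 3.04 cm

r_cr = 3.04 cm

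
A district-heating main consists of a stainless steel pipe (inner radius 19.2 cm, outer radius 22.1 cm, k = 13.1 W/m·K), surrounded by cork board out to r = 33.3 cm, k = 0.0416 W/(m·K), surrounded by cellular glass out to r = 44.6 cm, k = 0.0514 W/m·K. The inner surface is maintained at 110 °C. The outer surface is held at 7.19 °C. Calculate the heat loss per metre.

Resistance network (inner→outer):
  R'_stainless steel = ln(0.221/0.192)/(2πk) = 0.1407/(2π·13.1) = 0.001709 m·K/W
  R'_cork board = ln(0.333/0.221)/(2πk) = 0.4100/(2π·0.0416) = 1.569 m·K/W
  R'_cellular glass = ln(0.446/0.333)/(2πk) = 0.2922/(2π·0.0514) = 0.9047 m·K/W
ΣR = 0.001709 + 1.569 + 0.9047 = 2.475 m·K/W
Q' = ΔT/ΣR = (110 °C − 7.19 °C)/2.475 = 41.5 W/m

Q' = 41.5 W/m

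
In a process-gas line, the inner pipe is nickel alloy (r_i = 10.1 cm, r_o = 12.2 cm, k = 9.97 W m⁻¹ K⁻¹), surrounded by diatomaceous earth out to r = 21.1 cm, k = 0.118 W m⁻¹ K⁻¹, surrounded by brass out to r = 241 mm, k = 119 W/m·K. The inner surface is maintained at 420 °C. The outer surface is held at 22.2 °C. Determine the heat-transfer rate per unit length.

Q' = 536 W/m

Series thermal resistances, inner to outer:
  R'_nickel alloy = ln(0.122/0.101)/(2πk) = 0.1889/(2π·9.97) = 0.003015 m·K/W
  R'_diatomaceous earth = ln(0.211/0.122)/(2πk) = 0.5478/(2π·0.118) = 0.7389 m·K/W
  R'_brass = ln(0.241/0.211)/(2πk) = 0.1329/(2π·119) = 1.778×10^-4 m·K/W
ΣR = 0.003015 + 0.7389 + 1.778×10^-4 = 0.7421 m·K/W
Q' = ΔT/ΣR = (420 °C − 22.2 °C)/0.7421 = 536 W/m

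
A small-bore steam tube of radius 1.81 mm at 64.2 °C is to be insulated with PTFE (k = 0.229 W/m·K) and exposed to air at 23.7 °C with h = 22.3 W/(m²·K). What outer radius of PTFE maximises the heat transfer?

For a cylinder, r_cr = k_ins/h = 0.229/22.3 = 0.0103 m = 1.03 cm

r_cr = 1.03 cm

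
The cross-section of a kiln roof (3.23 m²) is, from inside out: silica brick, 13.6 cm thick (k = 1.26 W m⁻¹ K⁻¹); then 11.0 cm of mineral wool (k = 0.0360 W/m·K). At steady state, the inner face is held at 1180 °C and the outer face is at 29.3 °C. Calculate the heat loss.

Treat each layer as a resistance in series:
  R_silica brick = L/(kA) = 0.136/(1.26·3.23) = 0.03342 K/W
  R_mineral wool = L/(kA) = 0.110/(0.0360·3.23) = 0.9460 K/W
ΣR = 0.03342 + 0.9460 = 0.9794 K/W
Q = ΔT/ΣR = (1180 °C − 29.3 °C)/0.9794 = 1170 W

Q = 1170 W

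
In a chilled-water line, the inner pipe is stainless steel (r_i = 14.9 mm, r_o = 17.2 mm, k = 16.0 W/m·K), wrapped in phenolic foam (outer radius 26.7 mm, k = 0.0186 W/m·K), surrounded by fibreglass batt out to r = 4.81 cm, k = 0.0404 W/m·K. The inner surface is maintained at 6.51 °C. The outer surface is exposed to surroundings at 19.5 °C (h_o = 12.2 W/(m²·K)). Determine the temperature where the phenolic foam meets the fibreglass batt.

Treat each layer as a resistance in series:
  R'_stainless steel = ln(0.0172/0.0149)/(2πk) = 0.1435/(2π·16.0) = 0.001428 m·K/W
  R'_phenolic foam = ln(0.0267/0.0172)/(2πk) = 0.4398/(2π·0.0186) = 3.763 m·K/W
  R'_fibreglass batt = ln(0.0481/0.0267)/(2πk) = 0.5886/(2π·0.0404) = 2.319 m·K/W
  R'_conv,out = 1/(2πr h) = 1/(2π·0.0481·12.2) = 0.2712 m·K/W
ΣR = 0.001428 + 3.763 + 2.319 + 0.2712 = 6.355 m·K/W
Q' = ΔT/ΣR = (6.51 °C − 19.5 °C)/6.355 = -2.044 W/m
From the inner boundary to the phenolic foam/fibreglass batt interface, ΣR_partial = 3.764 m·K/W.
T_interface = T_in − Q'·ΣR_partial = 6.51 °C − (-2.044)(3.764) = 14.2 °C

T = 14.2 °C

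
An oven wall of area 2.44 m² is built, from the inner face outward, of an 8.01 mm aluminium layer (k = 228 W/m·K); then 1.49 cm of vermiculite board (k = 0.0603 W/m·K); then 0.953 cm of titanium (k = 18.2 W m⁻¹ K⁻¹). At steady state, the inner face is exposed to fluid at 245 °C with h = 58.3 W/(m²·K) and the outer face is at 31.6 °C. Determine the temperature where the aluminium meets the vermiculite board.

Resistance network (inner→outer):
  R_conv,in = 1/(hA) = 1/(58.3·2.44) = 0.007030 K/W
  R_aluminium = L/(kA) = 0.00801/(228·2.44) = 1.440×10^-5 K/W
  R_vermiculite board = L/(kA) = 0.0149/(0.0603·2.44) = 0.1013 K/W
  R_titanium = L/(kA) = 0.00953/(18.2·2.44) = 2.146×10^-4 K/W
ΣR = 0.007030 + 1.440×10^-5 + 0.1013 + 2.146×10^-4 = 0.1086 K/W
Q = ΔT/ΣR = (245 °C − 31.6 °C)/0.1086 = 1965 W
From the inner boundary to the aluminium/vermiculite board interface, ΣR_partial = 0.007044 K/W.
T_interface = T_in − Q·ΣR_partial = 245 °C − (1965)(0.007044) = 231 °C

T = 231 °C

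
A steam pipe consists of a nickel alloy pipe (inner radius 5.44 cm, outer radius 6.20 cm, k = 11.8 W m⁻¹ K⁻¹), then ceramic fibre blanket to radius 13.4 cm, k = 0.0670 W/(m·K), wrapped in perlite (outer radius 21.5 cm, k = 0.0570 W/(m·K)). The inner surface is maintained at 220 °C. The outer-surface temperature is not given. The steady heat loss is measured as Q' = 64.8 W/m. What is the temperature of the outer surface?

Series resistances:
  R'_nickel alloy = ln(0.0620/0.0544)/(2πk) = 0.1308/(2π·11.8) = 0.001764 m·K/W
  R'_ceramic fibre blanket = ln(0.134/0.0620)/(2πk) = 0.7707/(2π·0.0670) = 1.831 m·K/W
  R'_perlite = ln(0.215/0.134)/(2πk) = 0.4728/(2π·0.0570) = 1.320 m·K/W
ΣR = 3.153 m·K/W
ΔT = Q'·ΣR = 64.8 × 3.153 = 204.3 K
Heat flows outward, so T_out = T_in − ΔT = 220 − 204.3 = 15.7 °C

T_out = 15.7 °C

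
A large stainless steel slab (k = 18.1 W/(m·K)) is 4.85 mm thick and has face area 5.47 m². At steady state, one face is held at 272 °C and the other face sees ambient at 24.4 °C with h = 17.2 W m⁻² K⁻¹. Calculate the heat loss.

Q = 23200 W

Series thermal resistances, inner to outer:
  R_stainless steel = L/(kA) = 0.00485/(18.1·5.47) = 4.899×10^-5 K/W
  R_conv,out = 1/(hA) = 1/(17.2·5.47) = 0.01063 K/W
ΣR = 4.899×10^-5 + 0.01063 = 0.01068 K/W
Q = ΔT/ΣR = (272 °C − 24.4 °C)/0.01068 = 23200 W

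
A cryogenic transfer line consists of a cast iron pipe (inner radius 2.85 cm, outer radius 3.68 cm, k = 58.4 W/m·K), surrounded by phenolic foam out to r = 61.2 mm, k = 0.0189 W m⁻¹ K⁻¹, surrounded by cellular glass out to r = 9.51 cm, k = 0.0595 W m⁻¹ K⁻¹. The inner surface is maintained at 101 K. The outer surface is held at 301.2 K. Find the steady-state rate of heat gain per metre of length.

Treat each layer as a resistance in series:
  R'_cast iron = ln(0.0368/0.0285)/(2πk) = 0.2556/(2π·58.4) = 6.966×10^-4 m·K/W
  R'_phenolic foam = ln(0.0612/0.0368)/(2πk) = 0.5086/(2π·0.0189) = 4.283 m·K/W
  R'_cellular glass = ln(0.0951/0.0612)/(2πk) = 0.4408/(2π·0.0595) = 1.179 m·K/W
ΣR = 6.966×10^-4 + 4.283 + 1.179 = 5.463 m·K/W
Q' = ΔT/ΣR = (101 K − 301.2 K)/5.463 = -36.6 W/m
(Negative Q' ⇒ heat flows inward; heat gain = 36.6 W/m.)

Q' = 36.6 W/m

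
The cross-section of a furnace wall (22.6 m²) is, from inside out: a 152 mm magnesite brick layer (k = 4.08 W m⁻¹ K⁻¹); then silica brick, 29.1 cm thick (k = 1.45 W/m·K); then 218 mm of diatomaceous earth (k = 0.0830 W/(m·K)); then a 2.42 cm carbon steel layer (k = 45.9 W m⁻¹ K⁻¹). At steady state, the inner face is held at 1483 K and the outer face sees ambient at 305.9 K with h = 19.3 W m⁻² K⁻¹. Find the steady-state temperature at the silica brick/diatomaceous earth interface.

Resistance network (inner→outer):
  R_magnesite brick = L/(kA) = 0.152/(4.08·22.6) = 0.001648 K/W
  R_silica brick = L/(kA) = 0.291/(1.45·22.6) = 0.008880 K/W
  R_diatomaceous earth = L/(kA) = 0.218/(0.0830·22.6) = 0.1162 K/W
  R_carbon steel = L/(kA) = 0.0242/(45.9·22.6) = 2.333×10^-5 K/W
  R_conv,out = 1/(hA) = 1/(19.3·22.6) = 0.002293 K/W
ΣR = 0.001648 + 0.008880 + 0.1162 + 2.333×10^-5 + 0.002293 = 0.1290 K/W
Q = ΔT/ΣR = (1483 K − 305.9 K)/0.1290 = 9125 W
From the inner boundary to the silica brick/diatomaceous earth interface, ΣR_partial = 0.01053 K/W.
T_interface = T_in − Q·ΣR_partial = 1483 K − (9125)(0.01053) = 1387 K

T = 1387 K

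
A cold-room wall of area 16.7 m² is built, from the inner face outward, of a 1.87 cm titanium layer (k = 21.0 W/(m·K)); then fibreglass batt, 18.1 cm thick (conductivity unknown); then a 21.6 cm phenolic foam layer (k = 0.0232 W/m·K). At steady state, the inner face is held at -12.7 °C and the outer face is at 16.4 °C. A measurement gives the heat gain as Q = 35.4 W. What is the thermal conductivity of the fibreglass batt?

k = 0.0410 W/m·K

ΣR = ΔT/Q = |-12.7 − 16.4|/35.4 = 0.8220 K/W
Known resistances:
  R_titanium = L/(kA) = 0.0187/(21.0·16.7) = 5.332×10^-5 K/W
  R_phenolic foam = L/(kA) = 0.216/(0.0232·16.7) = 0.5575 K/W
R_fibreglass batt = ΣR − ΣR_known = 0.8220 − 0.5576 = 0.2644 K/W
L/(kA) = 0.2644 ⇒ k = 0.181/(0.2644·16.7) = 0.0410 W/m·K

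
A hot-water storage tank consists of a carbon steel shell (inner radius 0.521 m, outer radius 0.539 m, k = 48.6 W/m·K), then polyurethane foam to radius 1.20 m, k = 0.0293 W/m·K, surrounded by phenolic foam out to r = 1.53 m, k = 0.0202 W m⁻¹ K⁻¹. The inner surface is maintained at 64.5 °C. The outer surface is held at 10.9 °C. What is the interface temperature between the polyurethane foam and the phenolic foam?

T = 21.8 °C

Series thermal resistances, inner to outer:
  R_carbon steel = (1/0.521 − 1/0.539)/(4πk) = 0.06410/(4π·48.6) = 1.050×10^-4 K/W
  R_polyurethane foam = (1/0.539 − 1/1.20)/(4πk) = 1.022/(4π·0.0293) = 2.776 K/W
  R_phenolic foam = (1/1.20 − 1/1.53)/(4πk) = 0.1797/(4π·0.0202) = 0.7081 K/W
ΣR = 1.050×10^-4 + 2.776 + 0.7081 = 3.484 K/W
Q = ΔT/ΣR = (64.5 °C − 10.9 °C)/3.484 = 15.38 W
From the inner boundary to the polyurethane foam/phenolic foam interface, ΣR_partial = 2.776 K/W.
T_interface = T_in − Q·ΣR_partial = 64.5 °C − (15.38)(2.776) = 21.8 °C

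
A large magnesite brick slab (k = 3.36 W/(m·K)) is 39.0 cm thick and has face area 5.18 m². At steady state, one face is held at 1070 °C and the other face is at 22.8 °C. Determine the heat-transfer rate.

Q = 46.7 kW

Q = kA·ΔT/L = 3.36 × 5.18 × |1070 °C − 22.8 °C| / 0.390 = 46700 W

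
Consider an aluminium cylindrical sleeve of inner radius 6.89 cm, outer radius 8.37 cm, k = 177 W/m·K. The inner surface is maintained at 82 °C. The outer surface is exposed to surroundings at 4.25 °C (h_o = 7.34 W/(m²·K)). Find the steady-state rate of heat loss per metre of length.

Q' = 300 W/m

Treat each layer as a resistance in series:
  R'_aluminium = ln(0.0837/0.0689)/(2πk) = 0.1946/(2π·177) = 1.750×10^-4 m·K/W
  R'_conv,out = 1/(2πr h) = 1/(2π·0.0837·7.34) = 0.2591 m·K/W
ΣR = 1.750×10^-4 + 0.2591 = 0.2593 m·K/W
Q' = ΔT/ΣR = (82 °C − 4.25 °C)/0.2593 = 300 W/m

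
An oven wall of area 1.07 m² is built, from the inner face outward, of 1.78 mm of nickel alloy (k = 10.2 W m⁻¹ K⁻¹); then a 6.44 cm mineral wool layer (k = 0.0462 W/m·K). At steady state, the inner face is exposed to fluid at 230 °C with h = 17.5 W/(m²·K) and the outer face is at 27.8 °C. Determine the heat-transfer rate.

Resistance network (inner→outer):
  R_conv,in = 1/(hA) = 1/(17.5·1.07) = 0.05340 K/W
  R_nickel alloy = L/(kA) = 0.00178/(10.2·1.07) = 1.631×10^-4 K/W
  R_mineral wool = L/(kA) = 0.0644/(0.0462·1.07) = 1.303 K/W
ΣR = 0.05340 + 1.631×10^-4 + 1.303 = 1.357 K/W
Q = ΔT/ΣR = (230 °C − 27.8 °C)/1.357 = 149 W

Q = 149 W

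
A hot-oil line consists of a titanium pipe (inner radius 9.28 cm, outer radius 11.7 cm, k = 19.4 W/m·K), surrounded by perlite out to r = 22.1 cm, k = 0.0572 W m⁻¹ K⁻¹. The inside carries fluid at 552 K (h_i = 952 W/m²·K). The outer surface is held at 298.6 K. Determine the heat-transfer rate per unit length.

Treat each layer as a resistance in series:
  R'_conv,in = 1/(2πr h) = 1/(2π·0.0928·952) = 0.001802 m·K/W
  R'_titanium = ln(0.117/0.0928)/(2πk) = 0.2317/(2π·19.4) = 0.001901 m·K/W
  R'_perlite = ln(0.221/0.117)/(2πk) = 0.6360/(2π·0.0572) = 1.770 m·K/W
ΣR = 0.001802 + 0.001901 + 1.770 = 1.774 m·K/W
Q' = ΔT/ΣR = (552 K − 298.6 K)/1.774 = 143 W/m

Q' = 143 W/m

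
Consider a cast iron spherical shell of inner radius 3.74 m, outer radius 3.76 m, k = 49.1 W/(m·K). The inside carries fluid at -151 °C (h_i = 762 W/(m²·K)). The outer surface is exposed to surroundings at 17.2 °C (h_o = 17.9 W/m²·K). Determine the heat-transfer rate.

Q = 5.19×10^5 W

Treat each layer as a resistance in series:
  R_conv,in = 1/(4πr²h) = 1/(4π·3.74²·762) = 7.466×10^-6 K/W
  R_cast iron = (1/3.74 − 1/3.76)/(4πk) = 0.001422/(4π·49.1) = 2.305×10^-6 K/W
  R_conv,out = 1/(4πr²h) = 1/(4π·3.76²·17.9) = 3.145×10^-4 K/W
ΣR = 7.466×10^-6 + 2.305×10^-6 + 3.145×10^-4 = 3.243×10^-4 K/W
Q = ΔT/ΣR = (-151 °C − 17.2 °C)/3.243×10^-4 = -5.19×10^5 W
(Negative Q ⇒ heat flows inward; heat gain = 5.19×10^5 W.)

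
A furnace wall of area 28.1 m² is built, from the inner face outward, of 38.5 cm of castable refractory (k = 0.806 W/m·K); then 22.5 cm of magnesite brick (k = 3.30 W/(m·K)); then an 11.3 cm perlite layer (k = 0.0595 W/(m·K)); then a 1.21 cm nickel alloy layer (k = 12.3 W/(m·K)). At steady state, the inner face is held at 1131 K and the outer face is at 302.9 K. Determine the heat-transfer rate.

Q = 9510 W

Series thermal resistances, inner to outer:
  R_castable refractory = L/(kA) = 0.385/(0.806·28.1) = 0.01700 K/W
  R_magnesite brick = L/(kA) = 0.225/(3.30·28.1) = 0.002426 K/W
  R_perlite = L/(kA) = 0.113/(0.0595·28.1) = 0.06759 K/W
  R_nickel alloy = L/(kA) = 0.0121/(12.3·28.1) = 3.501×10^-5 K/W
ΣR = 0.01700 + 0.002426 + 0.06759 + 3.501×10^-5 = 0.08705 K/W
Q = ΔT/ΣR = (1131 K − 302.9 K)/0.08705 = 9510 W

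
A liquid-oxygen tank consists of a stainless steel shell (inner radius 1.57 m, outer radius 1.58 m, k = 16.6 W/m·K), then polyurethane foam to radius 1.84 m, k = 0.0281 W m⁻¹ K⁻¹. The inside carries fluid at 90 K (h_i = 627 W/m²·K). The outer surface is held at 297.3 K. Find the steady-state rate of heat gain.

Q = 818 W

Series thermal resistances, inner to outer:
  R_conv,in = 1/(4πr²h) = 1/(4π·1.57²·627) = 5.149×10^-5 K/W
  R_stainless steel = (1/1.57 − 1/1.58)/(4πk) = 0.004031/(4π·16.6) = 1.933×10^-5 K/W
  R_polyurethane foam = (1/1.58 − 1/1.84)/(4πk) = 0.08943/(4π·0.0281) = 0.2533 K/W
ΣR = 5.149×10^-5 + 1.933×10^-5 + 0.2533 = 0.2534 K/W
Q = ΔT/ΣR = (90 K − 297.3 K)/0.2534 = -818 W
(Negative Q ⇒ heat flows inward; heat gain = 818 W.)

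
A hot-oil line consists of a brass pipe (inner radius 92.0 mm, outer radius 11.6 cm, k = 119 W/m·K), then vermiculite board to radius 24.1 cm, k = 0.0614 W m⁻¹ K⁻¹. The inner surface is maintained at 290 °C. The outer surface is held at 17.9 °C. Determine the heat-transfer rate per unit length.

Treat each layer as a resistance in series:
  R'_brass = ln(0.116/0.0920)/(2πk) = 0.2318/(2π·119) = 3.100×10^-4 m·K/W
  R'_vermiculite board = ln(0.241/0.116)/(2πk) = 0.7312/(2π·0.0614) = 1.895 m·K/W
ΣR = 3.100×10^-4 + 1.895 = 1.895 m·K/W
Q' = ΔT/ΣR = (290 °C − 17.9 °C)/1.895 = 144 W/m

Q' = 144 W/m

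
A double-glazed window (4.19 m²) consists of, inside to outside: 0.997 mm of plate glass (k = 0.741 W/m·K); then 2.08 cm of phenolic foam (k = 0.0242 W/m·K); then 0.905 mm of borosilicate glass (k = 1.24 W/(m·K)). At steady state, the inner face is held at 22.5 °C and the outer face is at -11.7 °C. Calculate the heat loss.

Q = 166 W

Treat each layer as a resistance in series:
  R_plate glass = L/(kA) = 9.97×10^-4/(0.741·4.19) = 3.211×10^-4 K/W
  R_phenolic foam = L/(kA) = 0.0208/(0.0242·4.19) = 0.2051 K/W
  R_borosilicate glass = L/(kA) = 9.05×10^-4/(1.24·4.19) = 1.742×10^-4 K/W
ΣR = 3.211×10^-4 + 0.2051 + 1.742×10^-4 = 0.2056 K/W
Q = ΔT/ΣR = (22.5 °C − -11.7 °C)/0.2056 = 166 W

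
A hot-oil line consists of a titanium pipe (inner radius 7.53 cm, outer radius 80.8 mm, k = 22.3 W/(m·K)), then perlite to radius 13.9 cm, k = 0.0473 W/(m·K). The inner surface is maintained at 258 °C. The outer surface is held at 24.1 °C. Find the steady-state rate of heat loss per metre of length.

Q' = 128 W/m

Resistance network (inner→outer):
  R'_titanium = ln(0.0808/0.0753)/(2πk) = 0.07050/(2π·22.3) = 5.031×10^-4 m·K/W
  R'_perlite = ln(0.139/0.0808)/(2πk) = 0.5425/(2π·0.0473) = 1.825 m·K/W
ΣR = 5.031×10^-4 + 1.825 = 1.826 m·K/W
Q' = ΔT/ΣR = (258 °C − 24.1 °C)/1.826 = 128 W/m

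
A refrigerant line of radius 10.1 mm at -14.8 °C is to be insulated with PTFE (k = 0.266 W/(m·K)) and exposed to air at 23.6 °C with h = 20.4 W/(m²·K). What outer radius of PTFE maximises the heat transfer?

r_cr = 1.30 cm

For a cylinder, r_cr = k_ins/h = 0.266/20.4 = 0.0130 m = 1.30 cm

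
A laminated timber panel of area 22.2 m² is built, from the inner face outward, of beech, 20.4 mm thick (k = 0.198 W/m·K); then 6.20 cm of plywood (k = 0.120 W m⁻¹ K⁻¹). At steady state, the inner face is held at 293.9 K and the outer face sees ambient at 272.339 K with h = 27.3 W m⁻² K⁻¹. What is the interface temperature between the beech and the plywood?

Resistance network (inner→outer):
  R_beech = L/(kA) = 0.0204/(0.198·22.2) = 0.004641 K/W
  R_plywood = L/(kA) = 0.0620/(0.120·22.2) = 0.02327 K/W
  R_conv,out = 1/(hA) = 1/(27.3·22.2) = 0.001650 K/W
ΣR = 0.004641 + 0.02327 + 0.001650 = 0.02956 K/W
Q = ΔT/ΣR = (293.9 K − 272.339 K)/0.02956 = 729.4 W
From the inner boundary to the beech/plywood interface, ΣR_partial = 0.004641 K/W.
T_interface = T_in − Q·ΣR_partial = 293.9 K − (729.4)(0.004641) = 290.5 K

T = 290.5 K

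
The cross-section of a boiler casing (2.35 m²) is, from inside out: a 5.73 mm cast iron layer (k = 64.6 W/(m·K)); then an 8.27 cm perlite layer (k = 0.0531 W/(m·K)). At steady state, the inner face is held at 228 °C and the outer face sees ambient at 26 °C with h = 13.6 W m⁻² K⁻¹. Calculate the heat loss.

Q = 291 W

Treat each layer as a resistance in series:
  R_cast iron = L/(kA) = 0.00573/(64.6·2.35) = 3.774×10^-5 K/W
  R_perlite = L/(kA) = 0.0827/(0.0531·2.35) = 0.6627 K/W
  R_conv,out = 1/(hA) = 1/(13.6·2.35) = 0.03129 K/W
ΣR = 3.774×10^-5 + 0.6627 + 0.03129 = 0.6940 K/W
Q = ΔT/ΣR = (228 °C − 26 °C)/0.6940 = 291 W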